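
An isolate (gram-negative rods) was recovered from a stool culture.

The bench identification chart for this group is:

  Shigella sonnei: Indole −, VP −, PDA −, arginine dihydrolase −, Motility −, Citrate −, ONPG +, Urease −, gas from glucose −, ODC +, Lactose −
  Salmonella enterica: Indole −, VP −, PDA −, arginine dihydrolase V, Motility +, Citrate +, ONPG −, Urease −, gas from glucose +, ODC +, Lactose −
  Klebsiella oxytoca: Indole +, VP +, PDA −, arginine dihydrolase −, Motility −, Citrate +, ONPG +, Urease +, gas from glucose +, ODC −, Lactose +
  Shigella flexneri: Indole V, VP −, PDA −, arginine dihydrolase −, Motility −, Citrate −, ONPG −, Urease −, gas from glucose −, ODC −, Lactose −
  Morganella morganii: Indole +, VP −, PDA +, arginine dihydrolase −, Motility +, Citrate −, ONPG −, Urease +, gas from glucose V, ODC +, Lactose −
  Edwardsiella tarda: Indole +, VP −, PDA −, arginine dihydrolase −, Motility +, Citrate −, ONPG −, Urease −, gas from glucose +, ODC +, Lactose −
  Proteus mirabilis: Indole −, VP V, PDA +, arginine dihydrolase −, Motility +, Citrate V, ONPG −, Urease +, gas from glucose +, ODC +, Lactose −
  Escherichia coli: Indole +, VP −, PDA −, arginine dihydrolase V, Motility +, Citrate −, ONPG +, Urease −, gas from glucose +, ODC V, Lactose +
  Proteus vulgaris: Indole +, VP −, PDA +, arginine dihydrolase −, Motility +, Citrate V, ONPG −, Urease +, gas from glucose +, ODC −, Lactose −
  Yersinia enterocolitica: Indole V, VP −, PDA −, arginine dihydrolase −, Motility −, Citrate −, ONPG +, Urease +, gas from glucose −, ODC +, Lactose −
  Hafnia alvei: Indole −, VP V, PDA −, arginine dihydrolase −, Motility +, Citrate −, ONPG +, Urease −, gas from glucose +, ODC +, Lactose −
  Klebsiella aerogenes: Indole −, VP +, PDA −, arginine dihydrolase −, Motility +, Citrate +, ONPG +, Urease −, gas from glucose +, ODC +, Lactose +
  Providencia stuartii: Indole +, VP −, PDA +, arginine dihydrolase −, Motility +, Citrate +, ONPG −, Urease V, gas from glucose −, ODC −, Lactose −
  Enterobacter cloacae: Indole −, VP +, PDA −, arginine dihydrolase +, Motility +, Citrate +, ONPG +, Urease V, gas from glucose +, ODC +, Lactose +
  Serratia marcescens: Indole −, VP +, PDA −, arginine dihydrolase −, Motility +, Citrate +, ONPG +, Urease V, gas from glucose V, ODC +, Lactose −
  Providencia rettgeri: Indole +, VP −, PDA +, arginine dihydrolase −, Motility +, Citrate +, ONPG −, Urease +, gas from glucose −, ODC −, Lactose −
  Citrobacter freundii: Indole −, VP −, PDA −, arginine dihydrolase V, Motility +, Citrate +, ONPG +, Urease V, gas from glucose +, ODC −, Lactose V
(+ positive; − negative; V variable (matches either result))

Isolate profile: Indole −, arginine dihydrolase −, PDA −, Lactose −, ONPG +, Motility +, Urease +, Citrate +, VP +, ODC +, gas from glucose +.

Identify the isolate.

Serratia marcescens

PDA −: excludes 5 organisms — 12 left.
arginine dihydrolase −: excludes Enterobacter cloacae — 11 left.
ODC +: excludes Klebsiella oxytoca, Shigella flexneri, Citrobacter freundii — 8 left.
Citrate +: excludes 5 organisms — 3 left.
Lactose −: excludes Klebsiella aerogenes — 2 left.
Motility +: all 2 remaining candidates are consistent.
ONPG +: excludes Salmonella enterica — 1 left.
gas from glucose +: the one remaining candidate is consistent.
Urease +: the one remaining candidate is consistent.
VP +: the one remaining candidate is consistent.
Indole −: the one remaining candidate is consistent.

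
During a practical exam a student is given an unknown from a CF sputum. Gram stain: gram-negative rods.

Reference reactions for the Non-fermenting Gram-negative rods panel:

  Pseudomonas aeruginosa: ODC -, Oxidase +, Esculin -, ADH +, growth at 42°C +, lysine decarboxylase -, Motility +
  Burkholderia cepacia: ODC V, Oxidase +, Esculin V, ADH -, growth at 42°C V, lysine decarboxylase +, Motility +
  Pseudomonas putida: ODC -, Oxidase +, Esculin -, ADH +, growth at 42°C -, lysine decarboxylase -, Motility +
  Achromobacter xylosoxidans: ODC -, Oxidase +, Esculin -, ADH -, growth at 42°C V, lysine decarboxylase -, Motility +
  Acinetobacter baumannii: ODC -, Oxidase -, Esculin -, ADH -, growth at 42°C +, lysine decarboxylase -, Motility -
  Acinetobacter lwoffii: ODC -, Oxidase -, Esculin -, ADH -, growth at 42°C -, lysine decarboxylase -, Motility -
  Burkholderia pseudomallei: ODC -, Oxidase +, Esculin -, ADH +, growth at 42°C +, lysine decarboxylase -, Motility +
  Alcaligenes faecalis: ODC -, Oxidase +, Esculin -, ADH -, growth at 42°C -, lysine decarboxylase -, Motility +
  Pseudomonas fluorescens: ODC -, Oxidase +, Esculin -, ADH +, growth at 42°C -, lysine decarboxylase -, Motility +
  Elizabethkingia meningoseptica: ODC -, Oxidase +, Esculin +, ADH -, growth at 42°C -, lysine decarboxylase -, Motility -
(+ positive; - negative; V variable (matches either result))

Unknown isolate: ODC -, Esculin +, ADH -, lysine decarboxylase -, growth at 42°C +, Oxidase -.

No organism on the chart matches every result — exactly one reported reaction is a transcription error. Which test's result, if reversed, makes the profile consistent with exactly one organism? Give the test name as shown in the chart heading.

Esculin

As reported, no row in the chart matches all 6 reactions.
Reversing ODC → still no organism matches.
Reversing lysine decarboxylase → still no organism matches.
Reversing growth at 42°C → still no organism matches.
Reversing ADH → still no organism matches.
Reversing Oxidase → still no organism matches.
Reversing Esculin (to -) → unique match: Acinetobacter baumannii.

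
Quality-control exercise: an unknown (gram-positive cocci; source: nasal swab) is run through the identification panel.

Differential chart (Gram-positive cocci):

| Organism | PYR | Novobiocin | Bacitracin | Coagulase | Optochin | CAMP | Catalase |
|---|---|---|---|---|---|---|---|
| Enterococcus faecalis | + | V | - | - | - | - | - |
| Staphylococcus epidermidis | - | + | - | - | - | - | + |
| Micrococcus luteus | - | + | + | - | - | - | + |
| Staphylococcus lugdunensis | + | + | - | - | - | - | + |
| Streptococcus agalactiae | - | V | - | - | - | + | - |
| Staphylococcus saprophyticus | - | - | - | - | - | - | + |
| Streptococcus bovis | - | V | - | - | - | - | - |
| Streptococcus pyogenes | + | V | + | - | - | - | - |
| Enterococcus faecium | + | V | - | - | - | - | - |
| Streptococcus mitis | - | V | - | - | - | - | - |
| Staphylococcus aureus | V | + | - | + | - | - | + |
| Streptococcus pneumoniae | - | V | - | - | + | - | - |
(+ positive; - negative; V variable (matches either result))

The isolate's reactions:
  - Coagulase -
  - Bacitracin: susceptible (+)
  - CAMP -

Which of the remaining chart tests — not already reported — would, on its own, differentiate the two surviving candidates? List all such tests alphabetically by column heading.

CAMP -: excludes Streptococcus agalactiae — 11 left.
Bacitracin +: excludes 9 organisms — 2 left.
Coagulase -: all 2 remaining candidates are consistent.
Two candidates remain: Micrococcus luteus and Streptococcus pyogenes.
  PYR: Micrococcus luteus -, Streptococcus pyogenes + — discriminates.
  Novobiocin: + vs V — variable for at least one, does not separate.
  Optochin: - vs - — same for both, does not separate.
  Catalase: Micrococcus luteus +, Streptococcus pyogenes - — discriminates.

Catalase, PYR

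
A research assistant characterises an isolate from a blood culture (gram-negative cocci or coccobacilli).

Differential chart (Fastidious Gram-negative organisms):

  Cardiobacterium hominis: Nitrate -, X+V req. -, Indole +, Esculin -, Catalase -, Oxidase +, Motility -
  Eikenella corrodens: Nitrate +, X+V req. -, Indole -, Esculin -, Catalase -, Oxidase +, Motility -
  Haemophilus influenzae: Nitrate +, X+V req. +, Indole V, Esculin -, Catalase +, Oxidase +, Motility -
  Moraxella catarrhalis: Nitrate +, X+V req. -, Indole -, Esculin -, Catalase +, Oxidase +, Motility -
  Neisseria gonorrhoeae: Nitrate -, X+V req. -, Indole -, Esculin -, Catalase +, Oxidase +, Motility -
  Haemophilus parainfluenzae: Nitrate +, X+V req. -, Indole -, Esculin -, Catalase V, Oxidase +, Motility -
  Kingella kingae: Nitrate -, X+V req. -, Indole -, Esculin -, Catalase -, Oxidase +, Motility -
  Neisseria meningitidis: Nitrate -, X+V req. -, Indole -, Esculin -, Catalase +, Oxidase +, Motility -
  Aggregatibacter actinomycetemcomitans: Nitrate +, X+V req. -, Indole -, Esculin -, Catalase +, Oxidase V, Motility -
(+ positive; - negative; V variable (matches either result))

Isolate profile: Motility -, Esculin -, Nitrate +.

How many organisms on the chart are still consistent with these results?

5

Nitrate +: excludes Cardiobacterium hominis, Neisseria gonorrhoeae, Kingella kingae, Neisseria meningitidis — 5 left.
Motility -: all 5 remaining candidates are consistent.
Esculin -: all 5 remaining candidates are consistent.
Still consistent: Aggregatibacter actinomycetemcomitans, Eikenella corrodens, Haemophilus influenzae, Haemophilus parainfluenzae, Moraxella catarrhalis.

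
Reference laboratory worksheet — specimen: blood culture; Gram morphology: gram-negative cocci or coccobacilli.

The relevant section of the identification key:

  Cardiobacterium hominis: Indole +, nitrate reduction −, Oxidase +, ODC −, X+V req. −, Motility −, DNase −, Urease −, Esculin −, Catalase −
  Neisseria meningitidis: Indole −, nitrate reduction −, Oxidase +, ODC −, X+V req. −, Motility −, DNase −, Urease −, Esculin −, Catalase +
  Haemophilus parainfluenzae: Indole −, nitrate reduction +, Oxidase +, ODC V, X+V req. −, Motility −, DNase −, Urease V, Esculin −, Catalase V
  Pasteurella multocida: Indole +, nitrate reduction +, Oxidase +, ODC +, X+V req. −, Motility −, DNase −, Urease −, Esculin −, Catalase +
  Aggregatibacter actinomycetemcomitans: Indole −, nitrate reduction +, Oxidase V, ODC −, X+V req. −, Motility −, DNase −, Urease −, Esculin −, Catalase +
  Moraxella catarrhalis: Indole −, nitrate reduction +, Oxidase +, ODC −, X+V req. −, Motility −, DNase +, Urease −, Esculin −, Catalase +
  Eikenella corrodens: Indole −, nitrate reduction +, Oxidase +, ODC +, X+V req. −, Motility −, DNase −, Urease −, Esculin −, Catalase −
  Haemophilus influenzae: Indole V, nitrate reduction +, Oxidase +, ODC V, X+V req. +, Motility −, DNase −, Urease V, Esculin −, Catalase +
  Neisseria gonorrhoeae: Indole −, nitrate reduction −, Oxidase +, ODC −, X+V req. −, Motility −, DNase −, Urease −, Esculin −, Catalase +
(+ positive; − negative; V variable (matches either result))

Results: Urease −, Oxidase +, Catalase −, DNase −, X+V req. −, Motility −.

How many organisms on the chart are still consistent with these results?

Motility −: all 9 remaining candidates are consistent.
X+V req. −: excludes Haemophilus influenzae — 8 left.
DNase −: excludes Moraxella catarrhalis — 7 left.
Urease −: all 7 remaining candidates are consistent.
Oxidase +: all 7 remaining candidates are consistent.
Catalase −: excludes Neisseria meningitidis, Pasteurella multocida, Aggregatibacter actinomycetemcomitans, Neisseria gonorrhoeae — 3 left.
Still consistent: Cardiobacterium hominis, Eikenella corrodens, Haemophilus parainfluenzae.

3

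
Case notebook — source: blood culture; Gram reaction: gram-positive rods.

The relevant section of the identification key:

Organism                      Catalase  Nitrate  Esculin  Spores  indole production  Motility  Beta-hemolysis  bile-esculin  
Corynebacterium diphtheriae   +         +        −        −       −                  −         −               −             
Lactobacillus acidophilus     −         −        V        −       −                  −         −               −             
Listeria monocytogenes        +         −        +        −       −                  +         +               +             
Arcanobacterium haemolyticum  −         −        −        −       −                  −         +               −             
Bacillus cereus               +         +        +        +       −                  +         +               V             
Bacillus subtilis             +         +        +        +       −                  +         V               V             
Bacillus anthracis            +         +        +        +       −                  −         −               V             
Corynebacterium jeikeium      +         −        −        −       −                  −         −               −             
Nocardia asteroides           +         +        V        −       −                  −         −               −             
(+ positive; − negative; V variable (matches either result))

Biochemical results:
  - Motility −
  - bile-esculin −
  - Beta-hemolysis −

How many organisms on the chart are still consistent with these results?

5

bile-esculin −: excludes Listeria monocytogenes — 8 left.
Beta-hemolysis −: excludes Arcanobacterium haemolyticum, Bacillus cereus — 6 left.
Motility −: excludes Bacillus subtilis — 5 left.
Still consistent: Bacillus anthracis, Corynebacterium diphtheriae, Corynebacterium jeikeium, Lactobacillus acidophilus, Nocardia asteroides.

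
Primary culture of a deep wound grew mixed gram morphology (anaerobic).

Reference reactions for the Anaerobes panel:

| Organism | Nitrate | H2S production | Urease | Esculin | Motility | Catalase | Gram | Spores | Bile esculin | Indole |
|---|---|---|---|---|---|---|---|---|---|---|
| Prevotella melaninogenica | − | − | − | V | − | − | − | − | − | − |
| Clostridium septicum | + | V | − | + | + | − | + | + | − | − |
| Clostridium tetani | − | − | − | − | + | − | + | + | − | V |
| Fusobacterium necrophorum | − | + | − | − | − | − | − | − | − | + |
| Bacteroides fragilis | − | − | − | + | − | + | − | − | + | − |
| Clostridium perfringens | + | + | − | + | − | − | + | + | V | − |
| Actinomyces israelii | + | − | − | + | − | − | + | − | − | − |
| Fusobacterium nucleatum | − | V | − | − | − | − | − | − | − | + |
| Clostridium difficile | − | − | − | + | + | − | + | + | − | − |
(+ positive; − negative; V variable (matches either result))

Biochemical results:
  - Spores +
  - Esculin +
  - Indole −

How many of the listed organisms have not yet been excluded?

3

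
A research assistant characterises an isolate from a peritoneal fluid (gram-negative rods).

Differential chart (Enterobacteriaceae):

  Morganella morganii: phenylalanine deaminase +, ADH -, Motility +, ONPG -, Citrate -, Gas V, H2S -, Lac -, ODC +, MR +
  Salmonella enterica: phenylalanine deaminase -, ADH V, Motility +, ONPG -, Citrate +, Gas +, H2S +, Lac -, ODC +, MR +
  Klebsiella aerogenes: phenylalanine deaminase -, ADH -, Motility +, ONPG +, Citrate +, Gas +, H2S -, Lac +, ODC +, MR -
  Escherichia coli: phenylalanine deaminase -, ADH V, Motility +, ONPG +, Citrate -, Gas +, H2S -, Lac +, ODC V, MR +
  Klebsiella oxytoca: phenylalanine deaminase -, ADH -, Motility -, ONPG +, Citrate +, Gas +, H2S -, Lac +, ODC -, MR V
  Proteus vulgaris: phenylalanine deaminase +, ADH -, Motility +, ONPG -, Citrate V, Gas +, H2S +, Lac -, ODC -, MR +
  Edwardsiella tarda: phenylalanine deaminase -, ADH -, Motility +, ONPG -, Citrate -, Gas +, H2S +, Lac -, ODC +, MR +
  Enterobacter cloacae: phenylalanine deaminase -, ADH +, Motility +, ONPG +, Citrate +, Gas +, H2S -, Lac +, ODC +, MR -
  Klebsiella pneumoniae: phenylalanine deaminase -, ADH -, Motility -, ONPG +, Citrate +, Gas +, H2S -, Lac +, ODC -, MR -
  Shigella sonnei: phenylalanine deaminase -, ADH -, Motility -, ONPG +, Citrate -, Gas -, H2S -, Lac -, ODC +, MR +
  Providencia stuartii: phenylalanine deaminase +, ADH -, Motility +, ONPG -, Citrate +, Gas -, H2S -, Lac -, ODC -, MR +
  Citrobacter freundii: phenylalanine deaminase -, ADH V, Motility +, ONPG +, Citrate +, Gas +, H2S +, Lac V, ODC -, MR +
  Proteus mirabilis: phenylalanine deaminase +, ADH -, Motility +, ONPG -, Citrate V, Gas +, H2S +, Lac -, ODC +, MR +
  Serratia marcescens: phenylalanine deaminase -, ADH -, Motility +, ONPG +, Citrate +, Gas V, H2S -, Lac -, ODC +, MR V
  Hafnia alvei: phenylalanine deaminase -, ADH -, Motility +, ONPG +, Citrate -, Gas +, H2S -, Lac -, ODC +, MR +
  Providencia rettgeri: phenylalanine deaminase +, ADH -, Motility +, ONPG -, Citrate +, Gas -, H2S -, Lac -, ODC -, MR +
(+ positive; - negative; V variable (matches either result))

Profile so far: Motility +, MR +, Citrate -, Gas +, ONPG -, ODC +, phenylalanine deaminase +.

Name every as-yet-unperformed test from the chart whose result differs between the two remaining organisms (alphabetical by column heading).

H2S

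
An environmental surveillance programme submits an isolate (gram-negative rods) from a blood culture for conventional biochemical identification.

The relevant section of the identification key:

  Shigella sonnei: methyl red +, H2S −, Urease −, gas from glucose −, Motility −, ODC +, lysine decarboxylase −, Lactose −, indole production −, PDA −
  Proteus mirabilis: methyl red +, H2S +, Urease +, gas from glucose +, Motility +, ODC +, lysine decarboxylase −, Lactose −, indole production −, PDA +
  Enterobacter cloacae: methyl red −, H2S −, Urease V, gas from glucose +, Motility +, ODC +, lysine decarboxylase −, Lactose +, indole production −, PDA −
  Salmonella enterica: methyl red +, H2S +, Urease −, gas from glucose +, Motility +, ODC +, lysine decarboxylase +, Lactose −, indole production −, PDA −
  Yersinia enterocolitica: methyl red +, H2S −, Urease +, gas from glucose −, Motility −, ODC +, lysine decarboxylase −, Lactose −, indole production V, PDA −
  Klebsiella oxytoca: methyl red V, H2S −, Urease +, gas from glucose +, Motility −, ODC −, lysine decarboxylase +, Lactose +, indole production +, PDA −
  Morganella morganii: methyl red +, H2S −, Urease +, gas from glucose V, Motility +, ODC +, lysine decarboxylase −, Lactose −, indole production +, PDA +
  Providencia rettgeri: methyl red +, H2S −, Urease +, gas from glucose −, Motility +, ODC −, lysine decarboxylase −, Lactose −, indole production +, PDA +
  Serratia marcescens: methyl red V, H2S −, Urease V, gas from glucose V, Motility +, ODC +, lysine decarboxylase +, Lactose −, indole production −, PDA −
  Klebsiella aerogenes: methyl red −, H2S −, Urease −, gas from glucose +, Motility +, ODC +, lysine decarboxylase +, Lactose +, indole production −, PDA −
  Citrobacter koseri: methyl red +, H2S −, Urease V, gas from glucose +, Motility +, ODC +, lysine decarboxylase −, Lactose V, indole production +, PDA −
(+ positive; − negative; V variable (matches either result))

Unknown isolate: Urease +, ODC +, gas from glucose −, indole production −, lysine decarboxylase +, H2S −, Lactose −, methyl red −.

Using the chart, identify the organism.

gas from glucose −: excludes 6 organisms — 5 left.
lysine decarboxylase +: excludes Shigella sonnei, Yersinia enterocolitica, Morganella morganii, Providencia rettgeri — 1 left.
Lactose −: the one remaining candidate is consistent.
methyl red −: the one remaining candidate is consistent.
Urease +: the one remaining candidate is consistent.
H2S −: the one remaining candidate is consistent.
ODC +: the one remaining candidate is consistent.
indole production −: the one remaining candidate is consistent.

Serratia marcescens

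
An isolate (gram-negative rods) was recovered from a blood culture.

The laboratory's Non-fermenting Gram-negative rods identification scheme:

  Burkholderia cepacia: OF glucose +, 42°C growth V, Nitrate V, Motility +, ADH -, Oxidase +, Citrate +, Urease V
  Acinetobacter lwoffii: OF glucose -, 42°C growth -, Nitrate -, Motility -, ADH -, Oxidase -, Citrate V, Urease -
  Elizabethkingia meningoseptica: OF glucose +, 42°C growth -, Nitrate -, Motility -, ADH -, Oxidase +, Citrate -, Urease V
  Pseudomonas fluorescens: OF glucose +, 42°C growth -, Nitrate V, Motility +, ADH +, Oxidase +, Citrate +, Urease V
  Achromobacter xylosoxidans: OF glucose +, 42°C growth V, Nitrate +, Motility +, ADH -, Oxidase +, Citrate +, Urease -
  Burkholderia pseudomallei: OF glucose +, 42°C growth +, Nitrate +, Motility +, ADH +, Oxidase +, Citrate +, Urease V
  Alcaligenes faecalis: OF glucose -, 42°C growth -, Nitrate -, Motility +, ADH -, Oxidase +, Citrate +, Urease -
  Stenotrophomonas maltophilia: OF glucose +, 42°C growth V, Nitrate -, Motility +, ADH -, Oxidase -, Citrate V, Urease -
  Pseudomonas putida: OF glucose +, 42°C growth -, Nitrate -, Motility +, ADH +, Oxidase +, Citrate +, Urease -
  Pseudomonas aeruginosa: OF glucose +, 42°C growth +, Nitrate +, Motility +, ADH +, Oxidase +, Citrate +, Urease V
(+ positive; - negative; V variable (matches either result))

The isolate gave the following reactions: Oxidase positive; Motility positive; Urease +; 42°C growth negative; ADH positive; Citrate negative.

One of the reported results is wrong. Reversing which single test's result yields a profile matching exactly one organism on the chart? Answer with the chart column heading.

Citrate

As reported, no row in the chart matches all 6 reactions.
Reversing Oxidase → still no organism matches.
Reversing Motility → still no organism matches.
Reversing Urease → still no organism matches.
Reversing Citrate (to +) → unique match: Pseudomonas fluorescens.
Reversing ADH → still no organism matches.
Reversing 42°C growth → still no organism matches.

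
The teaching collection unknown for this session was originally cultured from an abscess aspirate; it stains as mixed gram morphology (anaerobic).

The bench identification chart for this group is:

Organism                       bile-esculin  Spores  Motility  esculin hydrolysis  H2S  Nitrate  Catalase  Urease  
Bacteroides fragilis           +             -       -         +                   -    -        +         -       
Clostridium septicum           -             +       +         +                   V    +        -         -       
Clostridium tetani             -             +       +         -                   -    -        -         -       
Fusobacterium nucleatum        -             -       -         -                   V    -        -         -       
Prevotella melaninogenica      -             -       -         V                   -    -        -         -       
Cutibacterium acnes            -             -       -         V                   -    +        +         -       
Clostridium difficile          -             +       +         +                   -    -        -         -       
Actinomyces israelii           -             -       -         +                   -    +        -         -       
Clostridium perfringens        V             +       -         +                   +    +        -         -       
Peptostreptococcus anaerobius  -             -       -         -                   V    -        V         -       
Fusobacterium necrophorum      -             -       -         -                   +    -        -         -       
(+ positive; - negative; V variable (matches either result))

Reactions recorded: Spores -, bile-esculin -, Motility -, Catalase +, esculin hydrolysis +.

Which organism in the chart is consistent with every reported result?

Motility -: excludes Clostridium septicum, Clostridium tetani, Clostridium difficile — 8 left.
bile-esculin -: excludes Bacteroides fragilis — 7 left.
esculin hydrolysis +: excludes Fusobacterium nucleatum, Peptostreptococcus anaerobius, Fusobacterium necrophorum — 4 left.
Spores -: excludes Clostridium perfringens — 3 left.
Catalase +: excludes Prevotella melaninogenica, Actinomyces israelii — 1 left.

Cutibacterium acnes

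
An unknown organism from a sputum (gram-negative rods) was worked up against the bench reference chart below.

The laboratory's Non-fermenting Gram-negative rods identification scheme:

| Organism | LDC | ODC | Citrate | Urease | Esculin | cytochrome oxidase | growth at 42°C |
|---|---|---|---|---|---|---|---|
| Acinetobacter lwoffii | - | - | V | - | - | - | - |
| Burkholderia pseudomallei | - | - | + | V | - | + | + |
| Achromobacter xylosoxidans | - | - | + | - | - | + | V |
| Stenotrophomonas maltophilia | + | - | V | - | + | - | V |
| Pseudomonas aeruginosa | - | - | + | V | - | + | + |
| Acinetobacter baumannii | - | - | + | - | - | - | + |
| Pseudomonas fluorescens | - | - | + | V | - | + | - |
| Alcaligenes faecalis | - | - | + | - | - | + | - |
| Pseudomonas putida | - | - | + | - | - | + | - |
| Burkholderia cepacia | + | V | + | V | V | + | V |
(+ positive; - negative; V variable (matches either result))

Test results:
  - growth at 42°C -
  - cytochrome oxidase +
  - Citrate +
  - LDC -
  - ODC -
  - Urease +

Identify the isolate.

Pseudomonas fluorescens

growth at 42°C -: excludes Burkholderia pseudomallei, Pseudomonas aeruginosa, Acinetobacter baumannii — 7 left.
Citrate +: all 7 remaining candidates are consistent.
LDC -: excludes Stenotrophomonas maltophilia, Burkholderia cepacia — 5 left.
ODC -: all 5 remaining candidates are consistent.
Urease +: excludes Acinetobacter lwoffii, Achromobacter xylosoxidans, Alcaligenes faecalis, Pseudomonas putida — 1 left.
cytochrome oxidase +: the one remaining candidate is consistent.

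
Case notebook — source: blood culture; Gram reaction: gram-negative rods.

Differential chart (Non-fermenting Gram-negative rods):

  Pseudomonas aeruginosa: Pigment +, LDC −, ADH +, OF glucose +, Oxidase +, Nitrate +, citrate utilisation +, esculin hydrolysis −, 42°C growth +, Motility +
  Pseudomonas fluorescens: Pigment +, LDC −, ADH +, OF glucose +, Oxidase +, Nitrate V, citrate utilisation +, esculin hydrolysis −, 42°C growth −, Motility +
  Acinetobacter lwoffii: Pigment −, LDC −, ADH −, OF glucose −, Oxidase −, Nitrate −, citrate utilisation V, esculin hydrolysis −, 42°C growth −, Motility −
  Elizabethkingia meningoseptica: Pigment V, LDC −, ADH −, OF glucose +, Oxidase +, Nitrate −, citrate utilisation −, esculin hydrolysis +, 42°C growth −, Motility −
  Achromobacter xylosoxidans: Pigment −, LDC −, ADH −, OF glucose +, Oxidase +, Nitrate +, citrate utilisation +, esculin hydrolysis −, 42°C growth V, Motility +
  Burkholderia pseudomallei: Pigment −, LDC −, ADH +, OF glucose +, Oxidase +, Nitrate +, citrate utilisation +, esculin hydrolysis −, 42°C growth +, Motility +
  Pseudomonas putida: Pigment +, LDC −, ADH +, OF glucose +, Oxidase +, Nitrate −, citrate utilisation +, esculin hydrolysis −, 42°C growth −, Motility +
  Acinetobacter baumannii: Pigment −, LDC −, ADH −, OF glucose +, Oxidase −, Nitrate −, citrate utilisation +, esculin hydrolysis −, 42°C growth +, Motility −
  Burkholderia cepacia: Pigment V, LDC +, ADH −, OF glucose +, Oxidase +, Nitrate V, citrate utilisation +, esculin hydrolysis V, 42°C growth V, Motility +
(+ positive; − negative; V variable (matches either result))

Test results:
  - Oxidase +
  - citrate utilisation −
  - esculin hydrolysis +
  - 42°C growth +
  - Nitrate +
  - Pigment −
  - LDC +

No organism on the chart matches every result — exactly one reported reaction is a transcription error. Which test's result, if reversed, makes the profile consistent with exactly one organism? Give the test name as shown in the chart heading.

citrate utilisation

As reported, no row in the chart matches all 7 reactions.
Reversing esculin hydrolysis → still no organism matches.
Reversing 42°C growth → still no organism matches.
Reversing Oxidase → still no organism matches.
Reversing LDC → still no organism matches.
Reversing Pigment → still no organism matches.
Reversing Nitrate → still no organism matches.
Reversing citrate utilisation (to +) → unique match: Burkholderia cepacia.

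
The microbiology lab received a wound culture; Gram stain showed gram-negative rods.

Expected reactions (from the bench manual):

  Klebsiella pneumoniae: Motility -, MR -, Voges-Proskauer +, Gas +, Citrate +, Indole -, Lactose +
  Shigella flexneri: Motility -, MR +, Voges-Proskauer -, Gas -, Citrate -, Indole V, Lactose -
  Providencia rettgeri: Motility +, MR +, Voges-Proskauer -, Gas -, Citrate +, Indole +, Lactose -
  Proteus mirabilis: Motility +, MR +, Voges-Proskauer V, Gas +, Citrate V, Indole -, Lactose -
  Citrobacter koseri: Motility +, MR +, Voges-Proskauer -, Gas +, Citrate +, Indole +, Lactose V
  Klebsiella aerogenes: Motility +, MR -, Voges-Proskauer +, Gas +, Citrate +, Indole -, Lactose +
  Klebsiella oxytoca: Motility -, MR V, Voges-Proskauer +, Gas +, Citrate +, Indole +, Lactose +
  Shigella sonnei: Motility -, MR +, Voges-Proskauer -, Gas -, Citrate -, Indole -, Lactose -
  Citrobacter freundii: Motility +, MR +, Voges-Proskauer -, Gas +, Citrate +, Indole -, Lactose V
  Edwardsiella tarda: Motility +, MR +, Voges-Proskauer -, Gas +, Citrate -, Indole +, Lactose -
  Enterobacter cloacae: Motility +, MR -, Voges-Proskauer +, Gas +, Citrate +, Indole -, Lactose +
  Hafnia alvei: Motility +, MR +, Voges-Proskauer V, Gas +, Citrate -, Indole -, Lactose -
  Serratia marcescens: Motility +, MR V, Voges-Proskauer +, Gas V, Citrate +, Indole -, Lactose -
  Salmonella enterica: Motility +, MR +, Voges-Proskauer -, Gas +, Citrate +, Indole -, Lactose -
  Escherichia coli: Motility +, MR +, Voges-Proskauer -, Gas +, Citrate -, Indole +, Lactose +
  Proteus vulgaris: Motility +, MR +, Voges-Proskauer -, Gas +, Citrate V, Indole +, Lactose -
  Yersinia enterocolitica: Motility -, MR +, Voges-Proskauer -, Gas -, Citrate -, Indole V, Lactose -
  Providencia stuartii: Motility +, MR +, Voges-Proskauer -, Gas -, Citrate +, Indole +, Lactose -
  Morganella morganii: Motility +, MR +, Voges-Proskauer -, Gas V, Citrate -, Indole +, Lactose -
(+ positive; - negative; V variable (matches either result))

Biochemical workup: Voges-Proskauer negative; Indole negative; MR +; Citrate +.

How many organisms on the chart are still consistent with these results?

3

Voges-Proskauer -: excludes 5 organisms — 14 left.
Indole -: excludes 7 organisms — 7 left.
MR +: all 7 remaining candidates are consistent.
Citrate +: excludes Shigella flexneri, Shigella sonnei, Hafnia alvei, Yersinia enterocolitica — 3 left.
Still consistent: Citrobacter freundii, Proteus mirabilis, Salmonella enterica.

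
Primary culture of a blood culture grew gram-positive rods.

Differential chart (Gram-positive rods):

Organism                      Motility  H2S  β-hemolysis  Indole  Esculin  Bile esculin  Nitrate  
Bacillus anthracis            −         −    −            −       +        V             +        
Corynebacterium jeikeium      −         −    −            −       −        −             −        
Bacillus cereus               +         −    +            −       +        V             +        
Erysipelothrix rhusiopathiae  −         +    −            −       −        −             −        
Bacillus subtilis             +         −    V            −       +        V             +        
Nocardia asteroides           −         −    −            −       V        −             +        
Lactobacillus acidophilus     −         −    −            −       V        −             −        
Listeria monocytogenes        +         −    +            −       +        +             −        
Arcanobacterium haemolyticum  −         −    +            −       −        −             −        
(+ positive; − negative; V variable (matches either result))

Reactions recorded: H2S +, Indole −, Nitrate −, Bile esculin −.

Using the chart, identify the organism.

Erysipelothrix rhusiopathiae

Bile esculin −: excludes Listeria monocytogenes — 8 left.
H2S +: excludes 7 organisms — 1 left.
Nitrate −: the one remaining candidate is consistent.
Indole −: the one remaining candidate is consistent.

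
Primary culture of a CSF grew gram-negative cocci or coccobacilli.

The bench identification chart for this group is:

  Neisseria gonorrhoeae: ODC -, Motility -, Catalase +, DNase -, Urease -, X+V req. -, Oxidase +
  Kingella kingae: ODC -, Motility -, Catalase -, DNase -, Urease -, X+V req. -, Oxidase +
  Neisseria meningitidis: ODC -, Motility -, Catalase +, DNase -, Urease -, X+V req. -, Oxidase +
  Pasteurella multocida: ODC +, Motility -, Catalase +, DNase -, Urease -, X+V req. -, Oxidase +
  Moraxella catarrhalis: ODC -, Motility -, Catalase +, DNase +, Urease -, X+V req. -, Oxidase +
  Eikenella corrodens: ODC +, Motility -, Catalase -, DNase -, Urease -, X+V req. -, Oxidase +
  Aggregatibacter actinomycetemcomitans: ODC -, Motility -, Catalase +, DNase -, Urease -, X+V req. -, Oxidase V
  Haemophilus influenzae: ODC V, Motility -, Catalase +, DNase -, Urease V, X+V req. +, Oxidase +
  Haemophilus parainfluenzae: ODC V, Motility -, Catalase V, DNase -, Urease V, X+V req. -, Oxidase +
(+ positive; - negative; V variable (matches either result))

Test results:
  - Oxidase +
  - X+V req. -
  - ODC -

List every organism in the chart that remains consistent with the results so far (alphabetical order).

Aggregatibacter actinomycetemcomitans, Haemophilus parainfluenzae, Kingella kingae, Moraxella catarrhalis, Neisseria gonorrhoeae, Neisseria meningitidis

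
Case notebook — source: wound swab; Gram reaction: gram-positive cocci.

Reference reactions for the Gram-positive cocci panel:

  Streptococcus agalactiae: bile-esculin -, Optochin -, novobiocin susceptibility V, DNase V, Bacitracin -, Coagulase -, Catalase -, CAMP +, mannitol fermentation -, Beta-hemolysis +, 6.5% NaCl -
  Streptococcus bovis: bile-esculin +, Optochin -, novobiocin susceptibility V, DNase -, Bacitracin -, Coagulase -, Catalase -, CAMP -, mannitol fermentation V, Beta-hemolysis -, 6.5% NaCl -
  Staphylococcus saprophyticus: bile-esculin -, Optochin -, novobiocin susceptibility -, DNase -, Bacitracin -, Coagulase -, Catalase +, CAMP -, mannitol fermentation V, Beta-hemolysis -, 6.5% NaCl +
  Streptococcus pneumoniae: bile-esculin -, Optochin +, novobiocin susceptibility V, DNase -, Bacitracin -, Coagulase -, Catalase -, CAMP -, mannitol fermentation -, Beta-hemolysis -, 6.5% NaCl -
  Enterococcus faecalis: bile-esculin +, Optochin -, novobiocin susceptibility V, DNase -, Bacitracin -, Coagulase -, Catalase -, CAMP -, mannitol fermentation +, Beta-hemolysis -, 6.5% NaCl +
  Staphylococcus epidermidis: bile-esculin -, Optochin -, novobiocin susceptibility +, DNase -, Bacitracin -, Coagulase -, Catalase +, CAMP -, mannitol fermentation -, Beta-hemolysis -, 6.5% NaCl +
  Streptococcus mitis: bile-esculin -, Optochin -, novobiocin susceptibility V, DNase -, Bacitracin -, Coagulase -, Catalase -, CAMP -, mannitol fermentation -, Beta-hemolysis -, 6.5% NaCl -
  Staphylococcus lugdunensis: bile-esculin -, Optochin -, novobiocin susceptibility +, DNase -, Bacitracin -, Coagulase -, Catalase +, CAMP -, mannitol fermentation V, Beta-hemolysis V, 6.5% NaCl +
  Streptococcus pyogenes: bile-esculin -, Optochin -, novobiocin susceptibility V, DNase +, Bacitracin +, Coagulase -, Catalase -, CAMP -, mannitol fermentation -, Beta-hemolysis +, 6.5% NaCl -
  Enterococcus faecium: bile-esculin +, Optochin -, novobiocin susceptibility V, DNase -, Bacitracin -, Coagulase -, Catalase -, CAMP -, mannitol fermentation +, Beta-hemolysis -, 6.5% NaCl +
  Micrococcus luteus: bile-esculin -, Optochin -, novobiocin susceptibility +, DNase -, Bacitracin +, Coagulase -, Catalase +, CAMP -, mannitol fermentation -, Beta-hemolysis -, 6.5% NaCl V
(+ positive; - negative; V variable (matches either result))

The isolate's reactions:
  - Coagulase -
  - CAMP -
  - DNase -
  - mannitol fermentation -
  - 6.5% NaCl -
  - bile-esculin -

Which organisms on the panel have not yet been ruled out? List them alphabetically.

DNase -: excludes Streptococcus pyogenes — 10 left.
Coagulase -: all 10 remaining candidates are consistent.
CAMP -: excludes Streptococcus agalactiae — 9 left.
bile-esculin -: excludes Streptococcus bovis, Enterococcus faecalis, Enterococcus faecium — 6 left.
mannitol fermentation -: all 6 remaining candidates are consistent.
6.5% NaCl -: excludes Staphylococcus saprophyticus, Staphylococcus epidermidis, Staphylococcus lugdunensis — 3 left.

Micrococcus luteus, Streptococcus mitis, Streptococcus pneumoniae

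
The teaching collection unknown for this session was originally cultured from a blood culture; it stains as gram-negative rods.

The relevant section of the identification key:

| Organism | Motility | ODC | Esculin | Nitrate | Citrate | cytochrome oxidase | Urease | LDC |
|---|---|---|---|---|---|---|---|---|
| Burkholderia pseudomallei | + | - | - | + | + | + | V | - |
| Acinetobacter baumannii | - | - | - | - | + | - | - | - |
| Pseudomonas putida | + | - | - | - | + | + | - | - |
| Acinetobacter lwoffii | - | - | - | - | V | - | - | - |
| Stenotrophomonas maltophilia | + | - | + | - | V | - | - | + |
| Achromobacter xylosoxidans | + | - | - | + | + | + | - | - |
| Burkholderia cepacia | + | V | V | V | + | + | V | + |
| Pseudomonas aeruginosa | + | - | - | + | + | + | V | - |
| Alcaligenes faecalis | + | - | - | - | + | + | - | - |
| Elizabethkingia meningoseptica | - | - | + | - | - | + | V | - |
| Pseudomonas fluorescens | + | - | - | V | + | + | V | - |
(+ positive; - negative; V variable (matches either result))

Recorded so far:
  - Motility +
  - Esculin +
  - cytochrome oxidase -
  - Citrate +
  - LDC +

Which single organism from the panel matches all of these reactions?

Stenotrophomonas maltophilia

Citrate +: excludes Elizabethkingia meningoseptica — 10 left.
Esculin +: excludes 8 organisms — 2 left.
Motility +: all 2 remaining candidates are consistent.
cytochrome oxidase -: excludes Burkholderia cepacia — 1 left.
LDC +: the one remaining candidate is consistent.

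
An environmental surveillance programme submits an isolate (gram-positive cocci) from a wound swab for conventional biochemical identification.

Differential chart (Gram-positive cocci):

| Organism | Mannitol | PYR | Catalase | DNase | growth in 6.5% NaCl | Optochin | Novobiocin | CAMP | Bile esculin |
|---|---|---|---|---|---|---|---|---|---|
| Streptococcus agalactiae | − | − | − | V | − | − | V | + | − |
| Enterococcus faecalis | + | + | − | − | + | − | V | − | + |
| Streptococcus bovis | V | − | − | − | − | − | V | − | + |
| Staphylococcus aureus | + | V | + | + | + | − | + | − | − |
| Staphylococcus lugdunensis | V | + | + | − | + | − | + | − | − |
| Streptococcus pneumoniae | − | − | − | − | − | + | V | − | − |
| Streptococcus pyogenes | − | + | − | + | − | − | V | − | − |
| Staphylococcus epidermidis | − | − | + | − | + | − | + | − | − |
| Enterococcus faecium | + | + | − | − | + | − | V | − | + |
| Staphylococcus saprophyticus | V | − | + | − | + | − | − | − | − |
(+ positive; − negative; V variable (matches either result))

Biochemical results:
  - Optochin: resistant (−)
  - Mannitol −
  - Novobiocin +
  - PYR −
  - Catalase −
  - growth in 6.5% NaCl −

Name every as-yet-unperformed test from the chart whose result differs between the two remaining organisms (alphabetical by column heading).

Mannitol −: excludes Enterococcus faecalis, Staphylococcus aureus, Enterococcus faecium — 7 left.
Novobiocin +: excludes Staphylococcus saprophyticus — 6 left.
Catalase −: excludes Staphylococcus lugdunensis, Staphylococcus epidermidis — 4 left.
growth in 6.5% NaCl −: all 4 remaining candidates are consistent.
Optochin −: excludes Streptococcus pneumoniae — 3 left.
PYR −: excludes Streptococcus pyogenes — 2 left.
Two candidates remain: Streptococcus agalactiae and Streptococcus bovis.
  DNase: V vs − — variable for at least one, does not separate.
  CAMP: Streptococcus agalactiae +, Streptococcus bovis − — discriminates.
  Bile esculin: Streptococcus agalactiae −, Streptococcus bovis + — discriminates.

Bile esculin, CAMP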